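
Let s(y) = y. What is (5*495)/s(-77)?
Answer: -225/7 ≈ -32.143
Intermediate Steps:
(5*495)/s(-77) = (5*495)/(-77) = 2475*(-1/77) = -225/7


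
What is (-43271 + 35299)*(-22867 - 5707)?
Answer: 227791928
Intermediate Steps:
(-43271 + 35299)*(-22867 - 5707) = -7972*(-28574) = 227791928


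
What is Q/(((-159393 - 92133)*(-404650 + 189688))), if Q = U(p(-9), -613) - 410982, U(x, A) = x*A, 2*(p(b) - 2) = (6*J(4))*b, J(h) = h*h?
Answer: -36848/13517133003 ≈ -2.7260e-6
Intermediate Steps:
J(h) = h**2
p(b) = 2 + 48*b (p(b) = 2 + ((6*4**2)*b)/2 = 2 + ((6*16)*b)/2 = 2 + (96*b)/2 = 2 + 48*b)
U(x, A) = A*x
Q = -147392 (Q = -613*(2 + 48*(-9)) - 410982 = -613*(2 - 432) - 410982 = -613*(-430) - 410982 = 263590 - 410982 = -147392)
Q/(((-159393 - 92133)*(-404650 + 189688))) = -147392*1/((-404650 + 189688)*(-159393 - 92133)) = -147392/((-251526*(-214962))) = -147392/54068532012 = -147392*1/54068532012 = -36848/13517133003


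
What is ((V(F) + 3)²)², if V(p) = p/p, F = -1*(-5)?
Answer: 256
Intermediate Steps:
F = 5
V(p) = 1
((V(F) + 3)²)² = ((1 + 3)²)² = (4²)² = 16² = 256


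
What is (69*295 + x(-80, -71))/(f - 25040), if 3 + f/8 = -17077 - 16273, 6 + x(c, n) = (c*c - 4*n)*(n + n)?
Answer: 309593/97288 ≈ 3.1822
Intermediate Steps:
x(c, n) = -6 + 2*n*(c² - 4*n) (x(c, n) = -6 + (c*c - 4*n)*(n + n) = -6 + (c² - 4*n)*(2*n) = -6 + 2*n*(c² - 4*n))
f = -266824 (f = -24 + 8*(-17077 - 16273) = -24 + 8*(-33350) = -24 - 266800 = -266824)
(69*295 + x(-80, -71))/(f - 25040) = (69*295 + (-6 - 8*(-71)² + 2*(-71)*(-80)²))/(-266824 - 25040) = (20355 + (-6 - 8*5041 + 2*(-71)*6400))/(-291864) = (20355 + (-6 - 40328 - 908800))*(-1/291864) = (20355 - 949134)*(-1/291864) = -928779*(-1/291864) = 309593/97288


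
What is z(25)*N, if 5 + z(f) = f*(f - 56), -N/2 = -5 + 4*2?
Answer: 4680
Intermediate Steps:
N = -6 (N = -2*(-5 + 4*2) = -2*(-5 + 8) = -2*3 = -6)
z(f) = -5 + f*(-56 + f) (z(f) = -5 + f*(f - 56) = -5 + f*(-56 + f))
z(25)*N = (-5 + 25**2 - 56*25)*(-6) = (-5 + 625 - 1400)*(-6) = -780*(-6) = 4680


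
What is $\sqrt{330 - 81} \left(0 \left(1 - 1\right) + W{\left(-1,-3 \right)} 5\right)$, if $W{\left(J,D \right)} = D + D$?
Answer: $- 30 \sqrt{249} \approx -473.39$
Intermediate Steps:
$W{\left(J,D \right)} = 2 D$
$\sqrt{330 - 81} \left(0 \left(1 - 1\right) + W{\left(-1,-3 \right)} 5\right) = \sqrt{330 - 81} \left(0 \left(1 - 1\right) + 2 \left(-3\right) 5\right) = \sqrt{249} \left(0 \cdot 0 - 30\right) = \sqrt{249} \left(0 - 30\right) = \sqrt{249} \left(-30\right) = - 30 \sqrt{249}$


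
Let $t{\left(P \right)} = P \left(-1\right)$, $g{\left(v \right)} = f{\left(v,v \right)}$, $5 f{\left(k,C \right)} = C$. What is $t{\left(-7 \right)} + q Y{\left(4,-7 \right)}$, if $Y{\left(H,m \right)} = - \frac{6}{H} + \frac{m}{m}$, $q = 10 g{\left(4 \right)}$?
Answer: $3$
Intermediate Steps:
$f{\left(k,C \right)} = \frac{C}{5}$
$g{\left(v \right)} = \frac{v}{5}$
$t{\left(P \right)} = - P$
$q = 8$ ($q = 10 \cdot \frac{1}{5} \cdot 4 = 10 \cdot \frac{4}{5} = 8$)
$Y{\left(H,m \right)} = 1 - \frac{6}{H}$ ($Y{\left(H,m \right)} = - \frac{6}{H} + 1 = 1 - \frac{6}{H}$)
$t{\left(-7 \right)} + q Y{\left(4,-7 \right)} = \left(-1\right) \left(-7\right) + 8 \frac{-6 + 4}{4} = 7 + 8 \cdot \frac{1}{4} \left(-2\right) = 7 + 8 \left(- \frac{1}{2}\right) = 7 - 4 = 3$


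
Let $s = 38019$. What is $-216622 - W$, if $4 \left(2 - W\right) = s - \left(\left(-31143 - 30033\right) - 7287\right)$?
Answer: $- \frac{380007}{2} \approx -1.9 \cdot 10^{5}$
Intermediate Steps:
$W = - \frac{53237}{2}$ ($W = 2 - \frac{38019 - \left(\left(-31143 - 30033\right) - 7287\right)}{4} = 2 - \frac{38019 - \left(-61176 - 7287\right)}{4} = 2 - \frac{38019 - -68463}{4} = 2 - \frac{38019 + 68463}{4} = 2 - \frac{53241}{2} = - \frac{53237}{2} \approx -26619.0$)
$-216622 - W = -216622 - - \frac{53237}{2} = -216622 + \frac{53237}{2} = - \frac{380007}{2}$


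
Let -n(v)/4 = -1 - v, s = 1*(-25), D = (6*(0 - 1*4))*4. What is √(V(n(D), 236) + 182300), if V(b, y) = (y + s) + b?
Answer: √182131 ≈ 426.77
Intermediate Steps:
D = -96 (D = (6*(0 - 4))*4 = (6*(-4))*4 = -24*4 = -96)
s = -25
n(v) = 4 + 4*v (n(v) = -4*(-1 - v) = 4 + 4*v)
V(b, y) = -25 + b + y (V(b, y) = (y - 25) + b = (-25 + y) + b = -25 + b + y)
√(V(n(D), 236) + 182300) = √((-25 + (4 + 4*(-96)) + 236) + 182300) = √((-25 + (4 - 384) + 236) + 182300) = √((-25 - 380 + 236) + 182300) = √(-169 + 182300) = √182131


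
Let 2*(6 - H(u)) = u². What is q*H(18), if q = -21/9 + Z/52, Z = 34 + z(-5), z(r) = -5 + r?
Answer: 292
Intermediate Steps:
Z = 24 (Z = 34 + (-5 - 5) = 34 - 10 = 24)
q = -73/39 (q = -21/9 + 24/52 = -21*⅑ + 24*(1/52) = -7/3 + 6/13 = -73/39 ≈ -1.8718)
H(u) = 6 - u²/2
q*H(18) = -73*(6 - ½*18²)/39 = -73*(6 - ½*324)/39 = -73*(6 - 162)/39 = -73/39*(-156) = 292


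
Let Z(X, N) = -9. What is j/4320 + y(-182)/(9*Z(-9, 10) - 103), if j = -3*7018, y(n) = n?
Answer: -64327/16560 ≈ -3.8845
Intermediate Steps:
j = -21054
j/4320 + y(-182)/(9*Z(-9, 10) - 103) = -21054/4320 - 182/(9*(-9) - 103) = -21054*1/4320 - 182/(-81 - 103) = -3509/720 - 182/(-184) = -3509/720 - 182*(-1/184) = -3509/720 + 91/92 = -64327/16560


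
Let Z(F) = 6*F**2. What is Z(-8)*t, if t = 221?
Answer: 84864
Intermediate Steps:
Z(-8)*t = (6*(-8)**2)*221 = (6*64)*221 = 384*221 = 84864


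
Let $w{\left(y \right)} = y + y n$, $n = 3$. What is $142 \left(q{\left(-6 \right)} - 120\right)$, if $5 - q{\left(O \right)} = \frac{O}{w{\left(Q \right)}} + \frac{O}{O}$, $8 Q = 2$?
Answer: $-15620$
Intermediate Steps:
$Q = \frac{1}{4}$ ($Q = \frac{1}{8} \cdot 2 = \frac{1}{4} \approx 0.25$)
$w{\left(y \right)} = 4 y$ ($w{\left(y \right)} = y + y 3 = y + 3 y = 4 y$)
$q{\left(O \right)} = 4 - O$ ($q{\left(O \right)} = 5 - \left(\frac{O}{4 \cdot \frac{1}{4}} + \frac{O}{O}\right) = 5 - \left(\frac{O}{1} + 1\right) = 5 - \left(O 1 + 1\right) = 5 - \left(O + 1\right) = 5 - \left(1 + O\right) = 4 - O$)
$142 \left(q{\left(-6 \right)} - 120\right) = 142 \left(\left(4 - -6\right) - 120\right) = 142 \left(\left(4 + 6\right) - 120\right) = 142 \left(10 - 120\right) = 142 \left(-110\right) = -15620$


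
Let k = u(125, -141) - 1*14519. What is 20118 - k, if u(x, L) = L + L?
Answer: 34919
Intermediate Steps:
u(x, L) = 2*L
k = -14801 (k = 2*(-141) - 1*14519 = -282 - 14519 = -14801)
20118 - k = 20118 - 1*(-14801) = 20118 + 14801 = 34919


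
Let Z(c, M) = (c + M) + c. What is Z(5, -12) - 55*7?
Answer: -387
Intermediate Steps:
Z(c, M) = M + 2*c (Z(c, M) = (M + c) + c = M + 2*c)
Z(5, -12) - 55*7 = (-12 + 2*5) - 55*7 = (-12 + 10) - 385 = -2 - 385 = -387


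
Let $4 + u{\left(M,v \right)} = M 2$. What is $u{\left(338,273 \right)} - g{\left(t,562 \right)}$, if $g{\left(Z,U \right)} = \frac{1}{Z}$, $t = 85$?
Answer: $\frac{57119}{85} \approx 671.99$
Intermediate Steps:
$u{\left(M,v \right)} = -4 + 2 M$ ($u{\left(M,v \right)} = -4 + M 2 = -4 + 2 M$)
$u{\left(338,273 \right)} - g{\left(t,562 \right)} = \left(-4 + 2 \cdot 338\right) - \frac{1}{85} = \left(-4 + 676\right) - \frac{1}{85} = 672 - \frac{1}{85} = \frac{57119}{85}$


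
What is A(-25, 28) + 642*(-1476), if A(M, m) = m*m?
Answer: -946808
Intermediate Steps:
A(M, m) = m²
A(-25, 28) + 642*(-1476) = 28² + 642*(-1476) = 784 - 947592 = -946808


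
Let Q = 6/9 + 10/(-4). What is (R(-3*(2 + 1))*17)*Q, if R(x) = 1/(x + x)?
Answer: 187/108 ≈ 1.7315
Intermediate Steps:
R(x) = 1/(2*x)
Q = -11/6 (Q = 6*(1/9) + 10*(-1/4) = 2/3 - 5/2 = -11/6 ≈ -1.8333)
(R(-3*(2 + 1))*17)*Q = ((1/(2*((-3*(2 + 1)))))*17)*(-11/6) = ((1/(2*((-3*3))))*17)*(-11/6) = (((1/2)/(-9))*17)*(-11/6) = (((1/2)*(-1/9))*17)*(-11/6) = -1/18*17*(-11/6) = -17/18*(-11/6) = 187/108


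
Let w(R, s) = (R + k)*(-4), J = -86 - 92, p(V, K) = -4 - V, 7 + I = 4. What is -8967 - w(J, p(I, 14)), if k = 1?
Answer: -9675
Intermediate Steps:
I = -3 (I = -7 + 4 = -3)
J = -178
w(R, s) = -4 - 4*R (w(R, s) = (R + 1)*(-4) = (1 + R)*(-4) = -4 - 4*R)
-8967 - w(J, p(I, 14)) = -8967 - (-4 - 4*(-178)) = -8967 - (-4 + 712) = -8967 - 1*708 = -8967 - 708 = -9675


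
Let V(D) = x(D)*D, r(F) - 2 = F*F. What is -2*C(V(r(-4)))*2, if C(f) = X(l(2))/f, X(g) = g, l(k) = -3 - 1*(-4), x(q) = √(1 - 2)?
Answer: 2*I/9 ≈ 0.22222*I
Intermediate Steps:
x(q) = I (x(q) = √(-1) = I)
l(k) = 1 (l(k) = -3 + 4 = 1)
r(F) = 2 + F² (r(F) = 2 + F*F = 2 + F²)
V(D) = I*D
C(f) = 1/f
-2*C(V(r(-4)))*2 = -2*(-I/(2 + (-4)²))*2 = -2*(-I/(2 + 16))*2 = -2*(-I/18)*2 = -(-1)*I/9*2 = (I/9)*2 = 2*I/9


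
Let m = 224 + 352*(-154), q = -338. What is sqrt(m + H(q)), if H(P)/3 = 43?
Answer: I*sqrt(53855) ≈ 232.07*I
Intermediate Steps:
H(P) = 129 (H(P) = 3*43 = 129)
m = -53984 (m = 224 - 54208 = -53984)
sqrt(m + H(q)) = sqrt(-53984 + 129) = sqrt(-53855) = I*sqrt(53855)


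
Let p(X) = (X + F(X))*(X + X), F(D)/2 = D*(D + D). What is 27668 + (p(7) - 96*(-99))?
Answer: 40014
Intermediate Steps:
F(D) = 4*D² (F(D) = 2*(D*(D + D)) = 2*(D*(2*D)) = 2*(2*D²) = 4*D²)
p(X) = 2*X*(X + 4*X²) (p(X) = (X + 4*X²)*(X + X) = (X + 4*X²)*(2*X) = 2*X*(X + 4*X²))
27668 + (p(7) - 96*(-99)) = 27668 + (7²*(2 + 8*7) - 96*(-99)) = 27668 + (49*(2 + 56) + 9504) = 27668 + (49*58 + 9504) = 27668 + (2842 + 9504) = 27668 + 12346 = 40014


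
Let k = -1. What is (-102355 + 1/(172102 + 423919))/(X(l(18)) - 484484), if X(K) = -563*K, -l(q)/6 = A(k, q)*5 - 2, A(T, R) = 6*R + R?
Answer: -30502864727/487813387450 ≈ -0.062530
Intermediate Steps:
A(T, R) = 7*R
l(q) = 12 - 210*q (l(q) = -6*((7*q)*5 - 2) = -6*(35*q - 2) = -6*(-2 + 35*q) = 12 - 210*q)
(-102355 + 1/(172102 + 423919))/(X(l(18)) - 484484) = (-102355 + 1/(172102 + 423919))/(-563*(12 - 210*18) - 484484) = (-102355 + 1/596021)/(-563*(12 - 3780) - 484484) = (-102355 + 1/596021)/(-563*(-3768) - 484484) = -61005729454/(596021*(2121384 - 484484)) = -61005729454/596021/1636900 = -61005729454/596021*1/1636900 = -30502864727/487813387450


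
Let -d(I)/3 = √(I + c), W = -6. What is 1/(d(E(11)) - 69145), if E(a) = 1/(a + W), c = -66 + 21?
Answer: -345725/23905157141 + 12*I*√70/23905157141 ≈ -1.4462e-5 + 4.1999e-9*I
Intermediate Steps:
c = -45
E(a) = 1/(-6 + a) (E(a) = 1/(a - 6) = 1/(-6 + a))
d(I) = -3*√(-45 + I) (d(I) = -3*√(I - 45) = -3*√(-45 + I))
1/(d(E(11)) - 69145) = 1/(-3*√(-45 + 1/(-6 + 11)) - 69145) = 1/(-3*√(-45 + 1/5) - 69145) = 1/(-3*√(-45 + ⅕) - 69145) = 1/(-12*I*√70/5 - 69145) = 1/(-69145 - 12*I*√70/5)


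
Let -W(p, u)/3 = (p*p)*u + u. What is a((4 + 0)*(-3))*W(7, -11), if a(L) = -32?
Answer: -52800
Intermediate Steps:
W(p, u) = -3*u - 3*u*p² (W(p, u) = -3*((p*p)*u + u) = -3*(p²*u + u) = -3*(u*p² + u) = -3*(u + u*p²) = -3*u - 3*u*p²)
a((4 + 0)*(-3))*W(7, -11) = -(-96)*(-11)*(1 + 7²) = -(-96)*(-11)*(1 + 49) = -(-96)*(-11)*50 = -32*1650 = -52800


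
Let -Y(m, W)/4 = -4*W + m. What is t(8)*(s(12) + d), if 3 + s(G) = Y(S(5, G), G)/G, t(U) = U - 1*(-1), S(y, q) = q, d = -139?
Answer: -1170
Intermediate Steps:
Y(m, W) = -4*m + 16*W (Y(m, W) = -4*(-4*W + m) = -4*(m - 4*W) = -4*m + 16*W)
t(U) = 1 + U (t(U) = U + 1 = 1 + U)
s(G) = 9 (s(G) = -3 + (-4*G + 16*G)/G = -3 + (12*G)/G = -3 + 12 = 9)
t(8)*(s(12) + d) = (1 + 8)*(9 - 139) = 9*(-130) = -1170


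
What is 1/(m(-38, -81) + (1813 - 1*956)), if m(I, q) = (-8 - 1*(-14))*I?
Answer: 1/629 ≈ 0.0015898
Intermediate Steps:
m(I, q) = 6*I (m(I, q) = (-8 + 14)*I = 6*I)
1/(m(-38, -81) + (1813 - 1*956)) = 1/(6*(-38) + (1813 - 1*956)) = 1/(-228 + (1813 - 956)) = 1/(-228 + 857) = 1/629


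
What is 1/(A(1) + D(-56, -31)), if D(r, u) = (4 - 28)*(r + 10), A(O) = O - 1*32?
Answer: 1/1073 ≈ 0.00093197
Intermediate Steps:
A(O) = -32 + O (A(O) = O - 32 = -32 + O)
D(r, u) = -240 - 24*r (D(r, u) = -24*(10 + r) = -240 - 24*r)
1/(A(1) + D(-56, -31)) = 1/((-32 + 1) + (-240 - 24*(-56))) = 1/(-31 + (-240 + 1344)) = 1/(-31 + 1104) = 1/1073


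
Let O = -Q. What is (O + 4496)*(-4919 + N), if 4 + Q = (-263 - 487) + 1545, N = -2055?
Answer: -25838670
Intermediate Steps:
Q = 791 (Q = -4 + ((-263 - 487) + 1545) = -4 + (-750 + 1545) = -4 + 795 = 791)
O = -791 (O = -1*791 = -791)
(O + 4496)*(-4919 + N) = (-791 + 4496)*(-4919 - 2055) = 3705*(-6974) = -25838670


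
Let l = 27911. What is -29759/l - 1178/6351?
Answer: -221878567/177262761 ≈ -1.2517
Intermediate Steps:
-29759/l - 1178/6351 = -29759/27911 - 1178/6351 = -221878567/177262761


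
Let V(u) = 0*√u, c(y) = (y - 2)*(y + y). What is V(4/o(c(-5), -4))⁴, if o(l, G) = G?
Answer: 0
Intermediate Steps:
c(y) = 2*y*(-2 + y) (c(y) = (-2 + y)*(2*y) = 2*y*(-2 + y))
V(u) = 0
V(4/o(c(-5), -4))⁴ = 0⁴ = 0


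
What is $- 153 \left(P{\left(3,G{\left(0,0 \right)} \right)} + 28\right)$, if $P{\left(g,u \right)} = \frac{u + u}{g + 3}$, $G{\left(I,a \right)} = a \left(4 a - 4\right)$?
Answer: $-4284$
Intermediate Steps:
$G{\left(I,a \right)} = a \left(-4 + 4 a\right)$
$P{\left(g,u \right)} = \frac{2 u}{3 + g}$
$- 153 \left(P{\left(3,G{\left(0,0 \right)} \right)} + 28\right) = - 153 \left(\frac{2 \cdot 4 \cdot 0 \left(-1 + 0\right)}{3 + 3} + 28\right) = - 153 \left(\frac{2 \cdot 4 \cdot 0 \left(-1\right)}{6} + 28\right) = - 153 \left(2 \cdot 0 \cdot \frac{1}{6} + 28\right) = - 153 \left(0 + 28\right) = \left(-153\right) 28 = -4284$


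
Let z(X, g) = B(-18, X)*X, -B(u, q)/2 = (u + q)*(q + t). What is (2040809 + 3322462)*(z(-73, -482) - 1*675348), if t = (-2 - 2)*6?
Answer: 3289798251774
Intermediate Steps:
t = -24 (t = -4*6 = -24)
B(u, q) = -2*(-24 + q)*(q + u) (B(u, q) = -2*(u + q)*(q - 24) = -2*(q + u)*(-24 + q) = -2*(-24 + q)*(q + u))
z(X, g) = X*(-864 - 2*X**2 + 84*X) (z(X, g) = (-2*X**2 + 48*X + 48*(-18) - 2*X*(-18))*X = (-2*X**2 + 48*X - 864 + 36*X)*X = (-864 - 2*X**2 + 84*X)*X = X*(-864 - 2*X**2 + 84*X))
(2040809 + 3322462)*(z(-73, -482) - 1*675348) = (2040809 + 3322462)*(2*(-73)*(-432 - 1*(-73)**2 + 42*(-73)) - 1*675348) = 5363271*(2*(-73)*(-432 - 1*5329 - 3066) - 675348) = 5363271*(2*(-73)*(-432 - 5329 - 3066) - 675348) = 5363271*(2*(-73)*(-8827) - 675348) = 5363271*(1288742 - 675348) = 5363271*613394 = 3289798251774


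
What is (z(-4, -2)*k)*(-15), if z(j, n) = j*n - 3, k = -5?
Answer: 375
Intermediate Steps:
z(j, n) = -3 + j*n
(z(-4, -2)*k)*(-15) = ((-3 - 4*(-2))*(-5))*(-15) = ((-3 + 8)*(-5))*(-15) = (5*(-5))*(-15) = -25*(-15) = 375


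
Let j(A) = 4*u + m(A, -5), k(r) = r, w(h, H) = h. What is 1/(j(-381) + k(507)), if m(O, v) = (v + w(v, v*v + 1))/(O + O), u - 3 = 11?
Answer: 381/214508 ≈ 0.0017762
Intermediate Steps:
u = 14 (u = 3 + 11 = 14)
m(O, v) = v/O (m(O, v) = (v + v)/(O + O) = (2*v)/((2*O)) = (2*v)*(1/(2*O)) = v/O)
j(A) = 56 - 5/A (j(A) = 4*14 - 5/A = 56 - 5/A)
1/(j(-381) + k(507)) = 1/((56 - 5/(-381)) + 507) = 1/((56 - 5*(-1/381)) + 507) = 1/((56 + 5/381) + 507) = 1/(21341/381 + 507) = 1/(214508/381) = 381/214508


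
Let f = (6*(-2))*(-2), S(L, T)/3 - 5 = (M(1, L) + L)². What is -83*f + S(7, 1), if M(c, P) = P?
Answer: -1389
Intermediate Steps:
S(L, T) = 15 + 12*L² (S(L, T) = 15 + 3*(L + L)² = 15 + 3*(2*L)² = 15 + 3*(4*L²) = 15 + 12*L²)
f = 24 (f = -12*(-2) = 24)
-83*f + S(7, 1) = -83*24 + (15 + 12*7²) = -1992 + (15 + 12*49) = -1992 + (15 + 588) = -1992 + 603 = -1389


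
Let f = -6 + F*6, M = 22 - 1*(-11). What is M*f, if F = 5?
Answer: 792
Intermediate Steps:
M = 33 (M = 22 + 11 = 33)
f = 24 (f = -6 + 5*6 = -6 + 30 = 24)
M*f = 33*24 = 792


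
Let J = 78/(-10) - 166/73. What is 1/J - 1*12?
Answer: -44489/3677 ≈ -12.099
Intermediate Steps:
J = -3677/365 (J = 78*(-1/10) - 166*1/73 = -39/5 - 166/73 = -3677/365 ≈ -10.074)
1/J - 1*12 = 1/(-3677/365) - 1*12 = -365/3677 - 12 = -44489/3677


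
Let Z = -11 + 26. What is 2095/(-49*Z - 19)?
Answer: -2095/754 ≈ -2.7785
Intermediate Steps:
Z = 15
2095/(-49*Z - 19) = 2095/(-49*15 - 19) = 2095/(-735 - 19) = 2095/(-754) = 2095*(-1/754) = -2095/754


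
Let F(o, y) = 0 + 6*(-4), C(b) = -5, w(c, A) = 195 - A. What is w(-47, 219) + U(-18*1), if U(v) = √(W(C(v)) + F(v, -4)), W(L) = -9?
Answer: -24 + I*√33 ≈ -24.0 + 5.7446*I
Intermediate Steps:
F(o, y) = -24 (F(o, y) = 0 - 24 = -24)
U(v) = I*√33 (U(v) = √(-9 - 24) = √(-33) = I*√33)
w(-47, 219) + U(-18*1) = (195 - 1*219) + I*√33 = (195 - 219) + I*√33 = -24 + I*√33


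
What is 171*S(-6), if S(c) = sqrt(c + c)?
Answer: 342*I*sqrt(3) ≈ 592.36*I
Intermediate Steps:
S(c) = sqrt(2)*sqrt(c) (S(c) = sqrt(2*c) = sqrt(2)*sqrt(c))
171*S(-6) = 171*(sqrt(2)*sqrt(-6)) = 171*(sqrt(2)*(I*sqrt(6))) = 171*(2*I*sqrt(3)) = 342*I*sqrt(3)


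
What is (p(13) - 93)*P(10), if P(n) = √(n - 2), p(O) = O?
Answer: -160*√2 ≈ -226.27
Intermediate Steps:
P(n) = √(-2 + n)
(p(13) - 93)*P(10) = (13 - 93)*√(-2 + 10) = -160*√2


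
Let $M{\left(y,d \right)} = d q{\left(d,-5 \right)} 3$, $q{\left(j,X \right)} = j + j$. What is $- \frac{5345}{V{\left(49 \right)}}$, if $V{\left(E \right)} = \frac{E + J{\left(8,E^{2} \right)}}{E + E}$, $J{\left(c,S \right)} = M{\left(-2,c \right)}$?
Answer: $- \frac{523810}{433} \approx -1209.7$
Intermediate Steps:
$q{\left(j,X \right)} = 2 j$
$M{\left(y,d \right)} = 6 d^{2}$ ($M{\left(y,d \right)} = d 2 d 3 = 2 d^{2} \cdot 3 = 6 d^{2}$)
$J{\left(c,S \right)} = 6 c^{2}$
$V{\left(E \right)} = \frac{384 + E}{2 E}$ ($V{\left(E \right)} = \frac{E + 6 \cdot 8^{2}}{E + E} = \frac{E + 6 \cdot 64}{2 E} = \left(E + 384\right) \frac{1}{2 E} = \left(384 + E\right) \frac{1}{2 E} = \frac{384 + E}{2 E}$)
$- \frac{5345}{V{\left(49 \right)}} = - \frac{5345}{\frac{1}{2} \cdot \frac{1}{49} \left(384 + 49\right)} = - \frac{5345}{\frac{1}{2} \cdot \frac{1}{49} \cdot 433} = - \frac{5345}{\frac{433}{98}} = \left(-5345\right) \frac{98}{433} = - \frac{523810}{433}$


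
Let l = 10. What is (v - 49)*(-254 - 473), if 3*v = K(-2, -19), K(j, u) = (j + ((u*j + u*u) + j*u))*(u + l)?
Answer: 984358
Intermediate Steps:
K(j, u) = (10 + u)*(j + u**2 + 2*j*u) (K(j, u) = (j + ((u*j + u*u) + j*u))*(u + 10) = (j + ((j*u + u**2) + j*u))*(10 + u) = (j + ((u**2 + j*u) + j*u))*(10 + u) = (j + (u**2 + 2*j*u))*(10 + u) = (j + u**2 + 2*j*u)*(10 + u) = (10 + u)*(j + u**2 + 2*j*u))
v = -1305 (v = ((-19)**3 + 10*(-2) + 10*(-19)**2 + 2*(-2)*(-19)**2 + 21*(-2)*(-19))/3 = (-6859 - 20 + 10*361 + 2*(-2)*361 + 798)/3 = (-6859 - 20 + 3610 - 1444 + 798)/3 = (1/3)*(-3915) = -1305)
(v - 49)*(-254 - 473) = (-1305 - 49)*(-254 - 473) = -1354*(-727) = 984358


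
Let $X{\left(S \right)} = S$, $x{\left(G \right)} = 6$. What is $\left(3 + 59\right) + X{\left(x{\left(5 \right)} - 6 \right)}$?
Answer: $62$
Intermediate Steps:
$\left(3 + 59\right) + X{\left(x{\left(5 \right)} - 6 \right)} = \left(3 + 59\right) + \left(6 - 6\right) = 62 + \left(6 - 6\right) = 62 + 0 = 62$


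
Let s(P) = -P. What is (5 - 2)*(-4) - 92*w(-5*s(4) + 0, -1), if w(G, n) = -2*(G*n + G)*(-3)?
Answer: -12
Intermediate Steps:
w(G, n) = 6*G + 6*G*n (w(G, n) = -2*(G + G*n)*(-3) = (-2*G - 2*G*n)*(-3) = 6*G + 6*G*n)
(5 - 2)*(-4) - 92*w(-5*s(4) + 0, -1) = (5 - 2)*(-4) - 552*(-(-5)*4 + 0)*(1 - 1) = 3*(-4) - 552*(-5*(-4) + 0)*0 = -12 - 552*(20 + 0)*0 = -12 - 552*20*0 = -12 - 92*0 = -12 + 0 = -12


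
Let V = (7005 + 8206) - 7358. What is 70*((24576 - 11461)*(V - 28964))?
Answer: -19380953550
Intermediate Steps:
V = 7853 (V = 15211 - 7358 = 7853)
70*((24576 - 11461)*(V - 28964)) = 70*((24576 - 11461)*(7853 - 28964)) = 70*(13115*(-21111)) = 70*(-276870765) = -19380953550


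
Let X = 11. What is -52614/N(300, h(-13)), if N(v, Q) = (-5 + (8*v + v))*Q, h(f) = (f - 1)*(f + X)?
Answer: -26307/37730 ≈ -0.69724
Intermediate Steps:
h(f) = (-1 + f)*(11 + f) (h(f) = (f - 1)*(f + 11) = (-1 + f)*(11 + f))
N(v, Q) = Q*(-5 + 9*v) (N(v, Q) = (-5 + 9*v)*Q = Q*(-5 + 9*v))
-52614/N(300, h(-13)) = -52614*1/((-5 + 9*300)*(-11 + (-13)² + 10*(-13))) = -52614*1/((-5 + 2700)*(-11 + 169 - 130)) = -52614/(28*2695) = -52614/75460 = -52614*1/75460 = -26307/37730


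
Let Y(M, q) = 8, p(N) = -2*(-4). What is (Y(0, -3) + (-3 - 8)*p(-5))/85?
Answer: -16/17 ≈ -0.94118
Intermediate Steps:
p(N) = 8
(Y(0, -3) + (-3 - 8)*p(-5))/85 = (8 + (-3 - 8)*8)/85 = (8 - 11*8)*(1/85) = (8 - 88)*(1/85) = -80*1/85 = -16/17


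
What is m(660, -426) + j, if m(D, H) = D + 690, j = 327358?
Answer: 328708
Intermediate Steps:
m(D, H) = 690 + D
m(660, -426) + j = (690 + 660) + 327358 = 1350 + 327358 = 328708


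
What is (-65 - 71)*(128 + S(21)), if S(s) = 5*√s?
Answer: -17408 - 680*√21 ≈ -20524.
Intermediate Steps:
(-65 - 71)*(128 + S(21)) = (-65 - 71)*(128 + 5*√21) = -136*(128 + 5*√21) = -17408 - 680*√21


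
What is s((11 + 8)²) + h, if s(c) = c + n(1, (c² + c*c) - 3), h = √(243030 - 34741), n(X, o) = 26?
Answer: 387 + √208289 ≈ 843.39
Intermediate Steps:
h = √208289 ≈ 456.39
s(c) = 26 + c (s(c) = c + 26 = 26 + c)
s((11 + 8)²) + h = (26 + (11 + 8)²) + √208289 = (26 + 19²) + √208289 = (26 + 361) + √208289 = 387 + √208289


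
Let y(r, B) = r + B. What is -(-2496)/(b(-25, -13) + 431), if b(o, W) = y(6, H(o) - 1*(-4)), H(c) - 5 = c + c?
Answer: 208/33 ≈ 6.3030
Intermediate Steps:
H(c) = 5 + 2*c (H(c) = 5 + (c + c) = 5 + 2*c)
y(r, B) = B + r
b(o, W) = 15 + 2*o (b(o, W) = ((5 + 2*o) - 1*(-4)) + 6 = ((5 + 2*o) + 4) + 6 = (9 + 2*o) + 6 = 15 + 2*o)
-(-2496)/(b(-25, -13) + 431) = -(-2496)/((15 + 2*(-25)) + 431) = -(-2496)/((15 - 50) + 431) = -(-2496)/(-35 + 431) = -(-2496)/396 = -96*(-13/198) = 208/33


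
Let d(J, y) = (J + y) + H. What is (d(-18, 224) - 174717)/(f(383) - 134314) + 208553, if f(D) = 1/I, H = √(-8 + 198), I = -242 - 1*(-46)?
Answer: 5490305590541/26325545 - 196*√190/26325545 ≈ 2.0855e+5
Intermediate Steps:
I = -196 (I = -242 + 46 = -196)
H = √190 ≈ 13.784
f(D) = -1/196 (f(D) = 1/(-196) = -1/196)
d(J, y) = J + y + √190 (d(J, y) = (J + y) + √190 = J + y + √190)
(d(-18, 224) - 174717)/(f(383) - 134314) + 208553 = ((-18 + 224 + √190) - 174717)/(-1/196 - 134314) + 208553 = ((206 + √190) - 174717)/(-26325545/196) + 208553 = (-174511 + √190)*(-196/26325545) + 208553 = (34204156/26325545 - 196*√190/26325545) + 208553 = 5490305590541/26325545 - 196*√190/26325545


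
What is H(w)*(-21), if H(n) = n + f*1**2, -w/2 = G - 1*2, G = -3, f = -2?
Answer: -168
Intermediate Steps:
w = 10 (w = -2*(-3 - 1*2) = -2*(-3 - 2) = -2*(-5) = 10)
H(n) = -2 + n (H(n) = n - 2*1**2 = n - 2*1 = n - 2 = -2 + n)
H(w)*(-21) = (-2 + 10)*(-21) = 8*(-21) = -168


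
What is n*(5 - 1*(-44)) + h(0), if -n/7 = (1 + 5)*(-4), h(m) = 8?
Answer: 8240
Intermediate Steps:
n = 168 (n = -7*(1 + 5)*(-4) = -42*(-4) = -7*(-24) = 168)
n*(5 - 1*(-44)) + h(0) = 168*(5 - 1*(-44)) + 8 = 168*(5 + 44) + 8 = 168*49 + 8 = 8232 + 8 = 8240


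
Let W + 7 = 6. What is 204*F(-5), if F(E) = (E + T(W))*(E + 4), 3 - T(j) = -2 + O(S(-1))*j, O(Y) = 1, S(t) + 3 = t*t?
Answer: -204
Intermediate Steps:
S(t) = -3 + t² (S(t) = -3 + t*t = -3 + t²)
W = -1 (W = -7 + 6 = -1)
T(j) = 5 - j (T(j) = 3 - (-2 + 1*j) = 3 - (-2 + j) = 3 + (2 - j) = 5 - j)
F(E) = (4 + E)*(6 + E) (F(E) = (E + (5 - 1*(-1)))*(E + 4) = (E + (5 + 1))*(4 + E) = (E + 6)*(4 + E) = (6 + E)*(4 + E) = (4 + E)*(6 + E))
204*F(-5) = 204*(24 + (-5)² + 10*(-5)) = 204*(24 + 25 - 50) = 204*(-1) = -204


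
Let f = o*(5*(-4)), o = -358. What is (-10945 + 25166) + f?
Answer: 21381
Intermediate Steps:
f = 7160 (f = -1790*(-4) = -358*(-20) = 7160)
(-10945 + 25166) + f = (-10945 + 25166) + 7160 = 14221 + 7160 = 21381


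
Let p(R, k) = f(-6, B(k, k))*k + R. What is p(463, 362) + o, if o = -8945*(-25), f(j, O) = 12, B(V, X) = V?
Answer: 228432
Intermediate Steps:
p(R, k) = R + 12*k (p(R, k) = 12*k + R = R + 12*k)
o = 223625
p(463, 362) + o = (463 + 12*362) + 223625 = (463 + 4344) + 223625 = 4807 + 223625 = 228432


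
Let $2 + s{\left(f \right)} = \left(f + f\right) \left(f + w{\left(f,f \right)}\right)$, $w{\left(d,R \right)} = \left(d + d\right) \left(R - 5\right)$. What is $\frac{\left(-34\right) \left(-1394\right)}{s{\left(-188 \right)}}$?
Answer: $- \frac{23698}{13607441} \approx -0.0017415$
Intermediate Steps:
$w{\left(d,R \right)} = 2 d \left(-5 + R\right)$ ($w{\left(d,R \right)} = 2 d \left(R - 5\right) = 2 d \left(-5 + R\right)$)
$s{\left(f \right)} = -2 + 2 f \left(f + 2 f \left(-5 + f\right)\right)$ ($s{\left(f \right)} = -2 + \left(f + f\right) \left(f + 2 f \left(-5 + f\right)\right) = -2 + 2 f \left(f + 2 f \left(-5 + f\right)\right)$)
$\frac{\left(-34\right) \left(-1394\right)}{s{\left(-188 \right)}} = \frac{\left(-34\right) \left(-1394\right)}{-2 - 18 \left(-188\right)^{2} + 4 \left(-188\right)^{3}} = \frac{47396}{-2 - 636192 + 4 \left(-6644672\right)} = \frac{47396}{-2 - 636192 - 26578688} = \frac{47396}{-27214882} = 47396 \left(- \frac{1}{27214882}\right) = - \frac{23698}{13607441}$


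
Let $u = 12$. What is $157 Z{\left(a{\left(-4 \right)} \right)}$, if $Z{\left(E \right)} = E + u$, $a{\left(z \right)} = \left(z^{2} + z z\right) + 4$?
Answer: $7536$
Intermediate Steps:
$a{\left(z \right)} = 4 + 2 z^{2}$ ($a{\left(z \right)} = \left(z^{2} + z^{2}\right) + 4 = 2 z^{2} + 4 = 4 + 2 z^{2}$)
$Z{\left(E \right)} = 12 + E$ ($Z{\left(E \right)} = E + 12 = 12 + E$)
$157 Z{\left(a{\left(-4 \right)} \right)} = 157 \left(12 + \left(4 + 2 \left(-4\right)^{2}\right)\right) = 157 \left(12 + \left(4 + 2 \cdot 16\right)\right) = 157 \left(12 + \left(4 + 32\right)\right) = 157 \left(12 + 36\right) = 157 \cdot 48 = 7536$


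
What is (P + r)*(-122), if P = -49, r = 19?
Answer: 3660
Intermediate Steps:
(P + r)*(-122) = (-49 + 19)*(-122) = -30*(-122) = 3660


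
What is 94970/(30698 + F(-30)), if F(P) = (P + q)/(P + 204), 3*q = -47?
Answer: 49574340/16024219 ≈ 3.0937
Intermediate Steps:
q = -47/3 (q = (⅓)*(-47) = -47/3 ≈ -15.667)
F(P) = (-47/3 + P)/(204 + P) (F(P) = (P - 47/3)/(P + 204) = (-47/3 + P)/(204 + P))
94970/(30698 + F(-30)) = 94970/(30698 + (-47/3 - 30)/(204 - 30)) = 94970/(30698 - 137/3/174) = 94970/(30698 + (1/174)*(-137/3)) = 94970/(30698 - 137/522) = 94970/(16024219/522) = 94970*(522/16024219) = 49574340/16024219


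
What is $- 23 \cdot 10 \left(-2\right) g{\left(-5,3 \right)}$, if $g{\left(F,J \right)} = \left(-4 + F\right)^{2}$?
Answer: $37260$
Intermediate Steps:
$- 23 \cdot 10 \left(-2\right) g{\left(-5,3 \right)} = - 23 \cdot 10 \left(-2\right) \left(-4 - 5\right)^{2} = \left(-23\right) \left(-20\right) \left(-9\right)^{2} = 460 \cdot 81 = 37260$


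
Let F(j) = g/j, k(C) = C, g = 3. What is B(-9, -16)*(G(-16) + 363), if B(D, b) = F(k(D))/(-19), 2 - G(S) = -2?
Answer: 367/57 ≈ 6.4386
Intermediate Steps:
G(S) = 4 (G(S) = 2 - 1*(-2) = 2 + 2 = 4)
F(j) = 3/j
B(D, b) = -3/(19*D) (B(D, b) = (3/D)/(-19) = (3/D)*(-1/19) = -3/(19*D))
B(-9, -16)*(G(-16) + 363) = (-3/19/(-9))*(4 + 363) = -3/19*(-⅑)*367 = (1/57)*367 = 367/57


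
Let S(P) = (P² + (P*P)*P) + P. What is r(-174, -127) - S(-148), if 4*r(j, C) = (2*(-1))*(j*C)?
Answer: 3208987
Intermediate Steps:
S(P) = P + P² + P³ (S(P) = (P² + P²*P) + P = (P² + P³) + P = P + P² + P³)
r(j, C) = -C*j/2 (r(j, C) = ((2*(-1))*(j*C))/4 = (-2*C*j)/4 = -C*j/2)
r(-174, -127) - S(-148) = -½*(-127)*(-174) - (-148)*(1 - 148 + (-148)²) = -11049 - (-148)*(1 - 148 + 21904) = -11049 - (-148)*21757 = -11049 - 1*(-3220036) = -11049 + 3220036 = 3208987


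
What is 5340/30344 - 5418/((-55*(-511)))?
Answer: -511539/30457790 ≈ -0.016795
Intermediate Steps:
5340/30344 - 5418/((-55*(-511))) = 5340*(1/30344) - 5418/28105 = 1335/7586 - 5418*1/28105 = 1335/7586 - 774/4015 = -511539/30457790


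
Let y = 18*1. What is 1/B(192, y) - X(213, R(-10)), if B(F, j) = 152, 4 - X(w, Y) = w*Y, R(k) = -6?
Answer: -194863/152 ≈ -1282.0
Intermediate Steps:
X(w, Y) = 4 - Y*w (X(w, Y) = 4 - w*Y = 4 - Y*w)
y = 18
1/B(192, y) - X(213, R(-10)) = 1/152 - (4 - 1*(-6)*213) = 1/152 - (4 + 1278) = 1/152 - 1*1282 = 1/152 - 1282 = -194863/152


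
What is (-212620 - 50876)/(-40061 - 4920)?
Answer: 263496/44981 ≈ 5.8579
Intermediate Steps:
(-212620 - 50876)/(-40061 - 4920) = -263496/(-44981) = -263496*(-1/44981) = 263496/44981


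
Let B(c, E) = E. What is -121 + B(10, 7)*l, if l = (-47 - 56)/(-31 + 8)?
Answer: -2062/23 ≈ -89.652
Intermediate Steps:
l = 103/23 (l = -103/(-23) = -103*(-1/23) = 103/23 ≈ 4.4783)
-121 + B(10, 7)*l = -121 + 7*(103/23) = -121 + 721/23 = -2062/23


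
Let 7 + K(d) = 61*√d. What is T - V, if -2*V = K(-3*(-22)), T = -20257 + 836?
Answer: -38849/2 + 61*√66/2 ≈ -19177.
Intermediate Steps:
T = -19421
K(d) = -7 + 61*√d
V = 7/2 - 61*√66/2 (V = -(-7 + 61*√(-3*(-22)))/2 = -(-7 + 61*√66)/2 = 7/2 - 61*√66/2 ≈ -244.28)
T - V = -19421 - (7/2 - 61*√66/2) = -19421 + (-7/2 + 61*√66/2) = -38849/2 + 61*√66/2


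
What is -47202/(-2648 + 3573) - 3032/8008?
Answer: -47599777/925925 ≈ -51.408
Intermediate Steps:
-47202/(-2648 + 3573) - 3032/8008 = -47202/925 - 3032*1/8008 = -47202*1/925 - 379/1001 = -47202/925 - 379/1001 = -47599777/925925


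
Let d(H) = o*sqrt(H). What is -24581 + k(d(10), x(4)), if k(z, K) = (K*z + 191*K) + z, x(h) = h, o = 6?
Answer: -23817 + 30*sqrt(10) ≈ -23722.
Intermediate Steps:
d(H) = 6*sqrt(H)
k(z, K) = z + 191*K + K*z (k(z, K) = (191*K + K*z) + z = z + 191*K + K*z)
-24581 + k(d(10), x(4)) = -24581 + (6*sqrt(10) + 191*4 + 4*(6*sqrt(10))) = -24581 + (6*sqrt(10) + 764 + 24*sqrt(10)) = -24581 + (764 + 30*sqrt(10)) = -23817 + 30*sqrt(10)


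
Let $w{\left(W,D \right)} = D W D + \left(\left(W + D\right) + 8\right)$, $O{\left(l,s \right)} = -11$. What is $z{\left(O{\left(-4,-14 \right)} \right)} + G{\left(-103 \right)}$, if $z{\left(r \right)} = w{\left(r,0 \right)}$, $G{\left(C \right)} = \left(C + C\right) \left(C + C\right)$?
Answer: $42433$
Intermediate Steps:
$G{\left(C \right)} = 4 C^{2}$ ($G{\left(C \right)} = 2 C 2 C = 4 C^{2}$)
$w{\left(W,D \right)} = 8 + D + W + W D^{2}$ ($w{\left(W,D \right)} = W D^{2} + \left(\left(D + W\right) + 8\right) = W D^{2} + \left(8 + D + W\right) = 8 + D + W + W D^{2}$)
$z{\left(r \right)} = 8 + r$ ($z{\left(r \right)} = 8 + 0 + r + r 0^{2} = 8 + 0 + r + r 0 = 8 + 0 + r + 0 = 8 + r$)
$z{\left(O{\left(-4,-14 \right)} \right)} + G{\left(-103 \right)} = \left(8 - 11\right) + 4 \left(-103\right)^{2} = -3 + 4 \cdot 10609 = -3 + 42436 = 42433$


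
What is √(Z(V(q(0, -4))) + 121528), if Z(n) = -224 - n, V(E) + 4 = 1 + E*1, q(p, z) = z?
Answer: 3*√13479 ≈ 348.30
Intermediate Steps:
V(E) = -3 + E (V(E) = -4 + (1 + E*1) = -4 + (1 + E) = -3 + E)
√(Z(V(q(0, -4))) + 121528) = √((-224 - (-3 - 4)) + 121528) = √((-224 - 1*(-7)) + 121528) = √((-224 + 7) + 121528) = √(-217 + 121528) = √121311 = 3*√13479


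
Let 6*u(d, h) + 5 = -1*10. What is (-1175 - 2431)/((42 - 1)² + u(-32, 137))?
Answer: -2404/1119 ≈ -2.1483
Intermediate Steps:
u(d, h) = -5/2 (u(d, h) = -⅚ + (-1*10)/6 = -⅚ + (⅙)*(-10) = -⅚ - 5/3 = -5/2)
(-1175 - 2431)/((42 - 1)² + u(-32, 137)) = (-1175 - 2431)/((42 - 1)² - 5/2) = -3606/(41² - 5/2) = -3606/(1681 - 5/2) = -3606/3357/2 = -3606*2/3357 = -2404/1119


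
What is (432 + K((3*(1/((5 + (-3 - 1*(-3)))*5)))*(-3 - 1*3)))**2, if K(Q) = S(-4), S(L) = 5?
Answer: 190969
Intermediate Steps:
K(Q) = 5
(432 + K((3*(1/((5 + (-3 - 1*(-3)))*5)))*(-3 - 1*3)))**2 = (432 + 5)**2 = 437**2 = 190969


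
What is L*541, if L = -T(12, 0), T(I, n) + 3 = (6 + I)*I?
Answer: -115233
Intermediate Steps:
T(I, n) = -3 + I*(6 + I) (T(I, n) = -3 + (6 + I)*I = -3 + I*(6 + I))
L = -213 (L = -(-3 + 12**2 + 6*12) = -(-3 + 144 + 72) = -1*213 = -213)
L*541 = -213*541 = -115233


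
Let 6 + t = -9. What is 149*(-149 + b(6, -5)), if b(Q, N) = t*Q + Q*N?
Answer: -40081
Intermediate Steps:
t = -15 (t = -6 - 9 = -15)
b(Q, N) = -15*Q + N*Q (b(Q, N) = -15*Q + Q*N = -15*Q + N*Q)
149*(-149 + b(6, -5)) = 149*(-149 + 6*(-15 - 5)) = 149*(-149 + 6*(-20)) = 149*(-149 - 120) = 149*(-269) = -40081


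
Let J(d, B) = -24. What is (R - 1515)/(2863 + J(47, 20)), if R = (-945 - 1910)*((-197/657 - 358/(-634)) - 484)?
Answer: 287317277375/591275691 ≈ 485.93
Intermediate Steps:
R = 287632804910/208269 (R = -2855*((-197*1/657 - 358*(-1/634)) - 484) = -2855*((-197/657 + 179/317) - 484) = -2855*(55154/208269 - 484) = -2855*(-100747042/208269) = 287632804910/208269 ≈ 1.3811e+6)
(R - 1515)/(2863 + J(47, 20)) = (287632804910/208269 - 1515)/(2863 - 24) = (287317277375/208269)/2839 = (287317277375/208269)*(1/2839) = 287317277375/591275691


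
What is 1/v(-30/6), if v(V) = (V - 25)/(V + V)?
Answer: ⅓ ≈ 0.33333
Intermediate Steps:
v(V) = (-25 + V)/(2*V) (v(V) = (-25 + V)/((2*V)) = (-25 + V)*(1/(2*V)) = (-25 + V)/(2*V))
1/v(-30/6) = 1/((-25 - 30/6)/(2*((-30/6)))) = 1/((-25 - 30*⅙)/(2*((-30*⅙)))) = 1/((½)*(-25 - 5)/(-5)) = 1/((½)*(-⅕)*(-30)) = 1/3 = ⅓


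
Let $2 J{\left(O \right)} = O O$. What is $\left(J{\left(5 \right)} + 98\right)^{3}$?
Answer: $\frac{10793861}{8} \approx 1.3492 \cdot 10^{6}$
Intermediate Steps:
$J{\left(O \right)} = \frac{O^{2}}{2}$ ($J{\left(O \right)} = \frac{O O}{2} = \frac{O^{2}}{2}$)
$\left(J{\left(5 \right)} + 98\right)^{3} = \left(\frac{5^{2}}{2} + 98\right)^{3} = \left(\frac{1}{2} \cdot 25 + 98\right)^{3} = \left(\frac{25}{2} + 98\right)^{3} = \left(\frac{221}{2}\right)^{3} = \frac{10793861}{8}$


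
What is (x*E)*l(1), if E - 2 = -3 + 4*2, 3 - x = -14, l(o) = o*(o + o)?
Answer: 238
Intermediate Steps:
l(o) = 2*o² (l(o) = o*(2*o) = 2*o²)
x = 17 (x = 3 - 1*(-14) = 3 + 14 = 17)
E = 7 (E = 2 + (-3 + 4*2) = 2 + (-3 + 8) = 2 + 5 = 7)
(x*E)*l(1) = (17*7)*(2*1²) = 119*(2*1) = 119*2 = 238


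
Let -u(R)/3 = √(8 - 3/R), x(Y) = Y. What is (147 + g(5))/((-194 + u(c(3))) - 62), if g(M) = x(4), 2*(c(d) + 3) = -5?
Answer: -212608/360025 + 453*√1034/720050 ≈ -0.57031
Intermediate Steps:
c(d) = -11/2 (c(d) = -3 + (½)*(-5) = -3 - 5/2 = -11/2)
g(M) = 4
u(R) = -3*√(8 - 3/R)
(147 + g(5))/((-194 + u(c(3))) - 62) = (147 + 4)/((-194 - 3*√(8 - 3/(-11/2))) - 62) = 151/((-194 - 3*√(8 - 3*(-2/11))) - 62) = 151/((-194 - 3*√(8 + 6/11)) - 62) = 151/((-194 - 3*√1034/11) - 62) = 151/(-256 - 3*√1034/11)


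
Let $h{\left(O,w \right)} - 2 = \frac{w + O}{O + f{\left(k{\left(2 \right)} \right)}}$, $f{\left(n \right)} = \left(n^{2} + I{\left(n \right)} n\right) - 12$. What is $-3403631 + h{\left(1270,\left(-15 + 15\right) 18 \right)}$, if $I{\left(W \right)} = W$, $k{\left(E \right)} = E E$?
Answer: $- \frac{439068014}{129} \approx -3.4036 \cdot 10^{6}$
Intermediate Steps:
$k{\left(E \right)} = E^{2}$
$f{\left(n \right)} = -12 + 2 n^{2}$ ($f{\left(n \right)} = \left(n^{2} + n n\right) - 12 = \left(n^{2} + n^{2}\right) - 12 = 2 n^{2} - 12 = -12 + 2 n^{2}$)
$h{\left(O,w \right)} = 2 + \frac{O + w}{20 + O}$ ($h{\left(O,w \right)} = 2 + \frac{w + O}{O - \left(12 - 2 \left(2^{2}\right)^{2}\right)} = 2 + \frac{O + w}{O - \left(12 - 2 \cdot 4^{2}\right)} = 2 + \frac{O + w}{O + \left(-12 + 2 \cdot 16\right)} = 2 + \frac{O + w}{O + \left(-12 + 32\right)} = 2 + \frac{O + w}{O + 20} = 2 + \frac{O + w}{20 + O}$)
$-3403631 + h{\left(1270,\left(-15 + 15\right) 18 \right)} = -3403631 + \frac{40 + \left(-15 + 15\right) 18 + 3 \cdot 1270}{20 + 1270} = -3403631 + \frac{40 + 0 \cdot 18 + 3810}{1290} = -3403631 + \frac{40 + 0 + 3810}{1290} = -3403631 + \frac{1}{1290} \cdot 3850 = -3403631 + \frac{385}{129} = - \frac{439068014}{129}$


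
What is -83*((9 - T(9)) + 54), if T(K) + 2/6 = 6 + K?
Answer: -12035/3 ≈ -4011.7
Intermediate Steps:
T(K) = 17/3 + K (T(K) = -⅓ + (6 + K) = 17/3 + K)
-83*((9 - T(9)) + 54) = -83*((9 - (17/3 + 9)) + 54) = -83*((9 - 1*44/3) + 54) = -83*((9 - 44/3) + 54) = -83*(-17/3 + 54) = -83*145/3 = -12035/3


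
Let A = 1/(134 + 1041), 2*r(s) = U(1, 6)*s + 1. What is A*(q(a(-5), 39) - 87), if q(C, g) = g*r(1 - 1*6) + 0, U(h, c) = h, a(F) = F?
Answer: -33/235 ≈ -0.14043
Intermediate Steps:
r(s) = ½ + s/2 (r(s) = (1*s + 1)/2 = (s + 1)/2 = (1 + s)/2 = ½ + s/2)
A = 1/1175 ≈ 0.00085106
q(C, g) = -2*g (q(C, g) = g*(½ + (1 - 1*6)/2) + 0 = g*(½ + (1 - 6)/2) + 0 = g*(½ + (½)*(-5)) + 0 = g*(½ - 5/2) + 0 = g*(-2) + 0 = -2*g + 0 = -2*g)
A*(q(a(-5), 39) - 87) = (-2*39 - 87)/1175 = (-78 - 87)/1175 = (1/1175)*(-165) = -33/235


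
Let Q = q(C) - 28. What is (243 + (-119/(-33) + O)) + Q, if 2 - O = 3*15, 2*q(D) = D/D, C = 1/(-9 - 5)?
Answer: 11623/66 ≈ 176.11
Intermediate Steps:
C = -1/14 (C = 1/(-14) = -1/14 ≈ -0.071429)
q(D) = ½ (q(D) = (D/D)/2 = (½)*1 = ½)
O = -43 (O = 2 - 3*15 = 2 - 1*45 = 2 - 45 = -43)
Q = -55/2 (Q = ½ - 28 = -55/2 ≈ -27.500)
(243 + (-119/(-33) + O)) + Q = (243 + (-119/(-33) - 43)) - 55/2 = (243 + (-119*(-1/33) - 43)) - 55/2 = (243 + (119/33 - 43)) - 55/2 = (243 - 1300/33) - 55/2 = 6719/33 - 55/2 = 11623/66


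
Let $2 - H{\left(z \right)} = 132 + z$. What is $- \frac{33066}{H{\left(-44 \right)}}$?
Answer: $\frac{16533}{43} \approx 384.49$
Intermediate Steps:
$H{\left(z \right)} = -130 - z$ ($H{\left(z \right)} = 2 - \left(132 + z\right) = -130 - z$)
$- \frac{33066}{H{\left(-44 \right)}} = - \frac{33066}{-130 - -44} = - \frac{33066}{-130 + 44} = - \frac{33066}{-86} = \left(-33066\right) \left(- \frac{1}{86}\right) = \frac{16533}{43}$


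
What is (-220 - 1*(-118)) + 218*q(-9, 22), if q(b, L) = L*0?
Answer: -102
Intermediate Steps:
q(b, L) = 0
(-220 - 1*(-118)) + 218*q(-9, 22) = (-220 - 1*(-118)) + 218*0 = (-220 + 118) + 0 = -102 + 0 = -102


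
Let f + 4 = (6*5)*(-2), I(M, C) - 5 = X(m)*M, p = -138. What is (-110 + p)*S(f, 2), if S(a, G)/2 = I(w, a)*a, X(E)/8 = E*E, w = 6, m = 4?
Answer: 24538112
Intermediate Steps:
X(E) = 8*E² (X(E) = 8*(E*E) = 8*E²)
I(M, C) = 5 + 128*M (I(M, C) = 5 + (8*4²)*M = 5 + (8*16)*M = 5 + 128*M)
f = -64 (f = -4 + (6*5)*(-2) = -4 + 30*(-2) = -4 - 60 = -64)
S(a, G) = 1546*a (S(a, G) = 2*((5 + 128*6)*a) = 2*((5 + 768)*a) = 2*(773*a) = 1546*a)
(-110 + p)*S(f, 2) = (-110 - 138)*(1546*(-64)) = -248*(-98944) = 24538112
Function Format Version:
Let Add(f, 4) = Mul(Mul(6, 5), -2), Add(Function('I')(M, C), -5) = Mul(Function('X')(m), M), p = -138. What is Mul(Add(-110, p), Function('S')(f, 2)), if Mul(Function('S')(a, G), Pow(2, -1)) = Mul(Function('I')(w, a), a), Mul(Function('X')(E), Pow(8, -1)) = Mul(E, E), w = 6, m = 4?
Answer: 24538112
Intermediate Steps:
Function('X')(E) = Mul(8, Pow(E, 2)) (Function('X')(E) = Mul(8, Mul(E, E)) = Mul(8, Pow(E, 2)))
Function('I')(M, C) = Add(5, Mul(128, M)) (Function('I')(M, C) = Add(5, Mul(Mul(8, Pow(4, 2)), M)) = Add(5, Mul(Mul(8, 16), M)) = Add(5, Mul(128, M)))
f = -64 (f = Add(-4, Mul(Mul(6, 5), -2)) = Add(-4, Mul(30, -2)) = Add(-4, -60) = -64)
Function('S')(a, G) = Mul(1546, a) (Function('S')(a, G) = Mul(2, Mul(Add(5, Mul(128, 6)), a)) = Mul(2, Mul(Add(5, 768), a)) = Mul(2, Mul(773, a)) = Mul(1546, a))
Mul(Add(-110, p), Function('S')(f, 2)) = Mul(Add(-110, -138), Mul(1546, -64)) = Mul(-248, -98944) = 24538112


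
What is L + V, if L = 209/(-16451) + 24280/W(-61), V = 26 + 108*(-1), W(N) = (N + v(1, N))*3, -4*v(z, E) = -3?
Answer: -2573186213/11894073 ≈ -216.34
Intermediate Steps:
v(z, E) = 3/4 (v(z, E) = -1/4*(-3) = 3/4)
W(N) = 9/4 + 3*N (W(N) = (N + 3/4)*3 = (3/4 + N)*3 = 9/4 + 3*N)
V = -82 (V = 26 - 108 = -82)
L = -1597872227/11894073 (L = 209/(-16451) + 24280/(9/4 + 3*(-61)) = 209*(-1/16451) + 24280/(9/4 - 183) = -209/16451 + 24280/(-723/4) = -209/16451 + 24280*(-4/723) = -209/16451 - 97120/723 = -1597872227/11894073 ≈ -134.34)
L + V = -1597872227/11894073 - 82 = -2573186213/11894073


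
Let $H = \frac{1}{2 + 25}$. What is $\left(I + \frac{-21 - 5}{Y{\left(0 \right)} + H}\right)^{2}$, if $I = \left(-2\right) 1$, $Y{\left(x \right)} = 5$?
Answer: $\frac{237169}{4624} \approx 51.291$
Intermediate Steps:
$H = \frac{1}{27} \approx 0.037037$
$I = -2$
$\left(I + \frac{-21 - 5}{Y{\left(0 \right)} + H}\right)^{2} = \left(-2 + \frac{-21 - 5}{5 + \frac{1}{27}}\right)^{2} = \left(-2 - \frac{26}{\frac{136}{27}}\right)^{2} = \left(-2 - \frac{351}{68}\right)^{2} = \left(- \frac{487}{68}\right)^{2} = \frac{237169}{4624}$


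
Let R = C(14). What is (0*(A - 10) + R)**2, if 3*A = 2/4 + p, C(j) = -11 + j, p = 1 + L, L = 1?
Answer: 9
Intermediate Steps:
p = 2 (p = 1 + 1 = 2)
A = 5/6 (A = (2/4 + 2)/3 = (2*(1/4) + 2)/3 = (1/2 + 2)/3 = (1/3)*(5/2) = 5/6 ≈ 0.83333)
R = 3 (R = -11 + 14 = 3)
(0*(A - 10) + R)**2 = (0*(5/6 - 10) + 3)**2 = (0*(-55/6) + 3)**2 = (0 + 3)**2 = 3**2 = 9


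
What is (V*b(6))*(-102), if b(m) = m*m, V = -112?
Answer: 411264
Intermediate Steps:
b(m) = m**2
(V*b(6))*(-102) = -112*6**2*(-102) = -112*36*(-102) = -4032*(-102) = 411264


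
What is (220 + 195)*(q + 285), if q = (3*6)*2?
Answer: 133215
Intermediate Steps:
q = 36 (q = 18*2 = 36)
(220 + 195)*(q + 285) = (220 + 195)*(36 + 285) = 415*321 = 133215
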